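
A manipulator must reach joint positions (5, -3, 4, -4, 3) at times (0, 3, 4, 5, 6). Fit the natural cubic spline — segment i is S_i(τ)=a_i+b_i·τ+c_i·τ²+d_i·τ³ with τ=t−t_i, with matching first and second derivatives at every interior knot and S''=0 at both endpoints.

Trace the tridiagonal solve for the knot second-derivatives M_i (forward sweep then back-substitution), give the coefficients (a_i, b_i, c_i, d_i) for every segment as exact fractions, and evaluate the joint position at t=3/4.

Δ: Δ0=-8/3, Δ1=7, Δ2=-8, Δ3=7
row 1: diag=8, rhs=58; c'=1/8, d'=29/4
row 2: denom=4−1·1/8=31/8; d'=(-90−1·29/4)/(31/8)=-778/31
row 3: denom=4−1·8/31=116/31; d'=(90−1·-778/31)/(116/31)=892/29
back: M3=892/29
back: M2=-778/31−8/31·892/29=-958/29
back: M1=29/4−1/8·-958/29=330/29
M: M0=0, M1=330/29, M2=-958/29, M3=892/29, M4=0
seg 0: a=5, c=M0/2=0, d=(M1−M0)/(6·3)=55/87, b=Δ0−h0·(2M0+M1)/6=-727/87
seg 1: a=-3, c=M1/2=165/29, d=(M2−M1)/(6·1)=-644/87, b=Δ1−h1·(2M1+M2)/6=758/87
seg 2: a=4, c=M2/2=-479/29, d=(M3−M2)/(6·1)=925/87, b=Δ2−h2·(2M2+M3)/6=-184/87
seg 3: a=-4, c=M3/2=446/29, d=(M4−M3)/(6·1)=-446/87, b=Δ3−h3·(2M3+M4)/6=-283/87
t_q=3/4 → seg 0, τ=3/4; S=5+-727/87·τ+0·τ²+55/87·τ³=-1857/1856

  seg 0: a=5 b=-727/87 c=0 d=55/87
  seg 1: a=-3 b=758/87 c=165/29 d=-644/87
  seg 2: a=4 b=-184/87 c=-479/29 d=925/87
  seg 3: a=-4 b=-283/87 c=446/29 d=-446/87
S(3/4) = -1857/1856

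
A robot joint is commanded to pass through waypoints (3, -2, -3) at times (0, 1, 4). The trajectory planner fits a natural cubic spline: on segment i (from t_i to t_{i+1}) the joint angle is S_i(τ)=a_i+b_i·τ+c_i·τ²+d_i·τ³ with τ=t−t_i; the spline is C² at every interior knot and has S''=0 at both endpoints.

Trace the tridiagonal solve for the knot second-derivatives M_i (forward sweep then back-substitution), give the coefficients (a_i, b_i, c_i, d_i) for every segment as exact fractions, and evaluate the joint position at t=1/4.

Δ: Δ0=-5, Δ1=-1/3
row 1: diag=8, rhs=28; c'=3/8, d'=7/2
back: M1=7/2
M: M0=0, M1=7/2, M2=0
seg 0: a=3, c=M0/2=0, d=(M1−M0)/(6·1)=7/12, b=Δ0−h0·(2M0+M1)/6=-67/12
seg 1: a=-2, c=M1/2=7/4, d=(M2−M1)/(6·3)=-7/36, b=Δ1−h1·(2M1+M2)/6=-23/6
t_q=1/4 → seg 0, τ=1/4; S=3+-67/12·τ+0·τ²+7/12·τ³=413/256

  seg 0: a=3 b=-67/12 c=0 d=7/12
  seg 1: a=-2 b=-23/6 c=7/4 d=-7/36
S(1/4) = 413/256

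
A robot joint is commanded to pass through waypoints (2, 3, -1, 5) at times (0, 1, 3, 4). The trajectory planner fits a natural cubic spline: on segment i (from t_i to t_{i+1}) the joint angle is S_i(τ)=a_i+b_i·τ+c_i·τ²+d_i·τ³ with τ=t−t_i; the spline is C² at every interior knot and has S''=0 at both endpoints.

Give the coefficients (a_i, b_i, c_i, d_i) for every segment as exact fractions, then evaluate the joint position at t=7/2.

Δ: Δ0=1, Δ1=-2, Δ2=6
row 1: diag=6, rhs=-18; c'=1/3, d'=-3
row 2: denom=6−2·1/3=16/3; d'=(48−2·-3)/(16/3)=81/8
back: M2=81/8
back: M1=-3−1/3·81/8=-51/8
M: M0=0, M1=-51/8, M2=81/8, M3=0
seg 0: a=2, c=M0/2=0, d=(M1−M0)/(6·1)=-17/16, b=Δ0−h0·(2M0+M1)/6=33/16
seg 1: a=3, c=M1/2=-51/16, d=(M2−M1)/(6·2)=11/8, b=Δ1−h1·(2M1+M2)/6=-9/8
seg 2: a=-1, c=M2/2=81/16, d=(M3−M2)/(6·1)=-27/16, b=Δ2−h2·(2M2+M3)/6=21/8
t_q=7/2 → seg 2, τ=1/2; S=-1+21/8·τ+81/16·τ²+-27/16·τ³=175/128

  seg 0: a=2 b=33/16 c=0 d=-17/16
  seg 1: a=3 b=-9/8 c=-51/16 d=11/8
  seg 2: a=-1 b=21/8 c=81/16 d=-27/16
S(7/2) = 175/128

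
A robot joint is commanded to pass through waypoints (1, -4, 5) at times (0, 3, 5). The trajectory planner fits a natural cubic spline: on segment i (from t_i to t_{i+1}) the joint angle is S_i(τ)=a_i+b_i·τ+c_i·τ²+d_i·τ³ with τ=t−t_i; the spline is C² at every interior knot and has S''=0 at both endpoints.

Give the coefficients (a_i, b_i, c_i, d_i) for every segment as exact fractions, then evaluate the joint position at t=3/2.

Δ: Δ0=-5/3, Δ1=9/2
row 1: diag=10, rhs=37; c'=1/5, d'=37/10
back: M1=37/10
M: M0=0, M1=37/10, M2=0
seg 0: a=1, c=M0/2=0, d=(M1−M0)/(6·3)=37/180, b=Δ0−h0·(2M0+M1)/6=-211/60
seg 1: a=-4, c=M1/2=37/20, d=(M2−M1)/(6·2)=-37/120, b=Δ1−h1·(2M1+M2)/6=61/30
t_q=3/2 → seg 0, τ=3/2; S=1+-211/60·τ+0·τ²+37/180·τ³=-573/160

  seg 0: a=1 b=-211/60 c=0 d=37/180
  seg 1: a=-4 b=61/30 c=37/20 d=-37/120
S(3/2) = -573/160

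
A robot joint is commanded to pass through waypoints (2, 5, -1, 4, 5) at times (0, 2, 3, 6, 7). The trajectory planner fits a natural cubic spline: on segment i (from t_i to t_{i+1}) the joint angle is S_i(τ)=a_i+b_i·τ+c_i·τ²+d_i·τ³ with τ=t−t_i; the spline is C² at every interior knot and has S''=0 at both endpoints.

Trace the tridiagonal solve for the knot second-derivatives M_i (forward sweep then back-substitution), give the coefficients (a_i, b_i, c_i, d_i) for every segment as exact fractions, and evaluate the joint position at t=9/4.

Δ: Δ0=3/2, Δ1=-6, Δ2=5/3, Δ3=1
row 1: diag=6, rhs=-45; c'=1/6, d'=-15/2
row 2: denom=8−1·1/6=47/6; d'=(46−1·-15/2)/(47/6)=321/47
row 3: denom=8−3·18/47=322/47; d'=(-4−3·321/47)/(322/47)=-1151/322
back: M3=-1151/322
back: M2=321/47−18/47·-1151/322=1320/161
back: M1=-15/2−1/6·1320/161=-2855/322
M: M0=0, M1=-2855/322, M2=1320/161, M3=-1151/322, M4=0
seg 0: a=2, c=M0/2=0, d=(M1−M0)/(6·2)=-2855/3864, b=Δ0−h0·(2M0+M1)/6=2152/483
seg 1: a=5, c=M1/2=-2855/644, d=(M2−M1)/(6·1)=785/276, b=Δ1−h1·(2M1+M2)/6=-4261/966
seg 2: a=-1, c=M2/2=660/161, d=(M3−M2)/(6·3)=-3791/5796, b=Δ2−h2·(2M2+M3)/6=-9167/1932
seg 3: a=4, c=M3/2=-1151/644, d=(M4−M3)/(6·1)=1151/1932, b=Δ3−h3·(2M3+M4)/6=2117/966
t_q=9/4 → seg 1, τ=1/4; S=5+-4261/966·τ+-2855/644·τ²+785/276·τ³=6567/1792

  seg 0: a=2 b=2152/483 c=0 d=-2855/3864
  seg 1: a=5 b=-4261/966 c=-2855/644 d=785/276
  seg 2: a=-1 b=-9167/1932 c=660/161 d=-3791/5796
  seg 3: a=4 b=2117/966 c=-1151/644 d=1151/1932
S(9/4) = 6567/1792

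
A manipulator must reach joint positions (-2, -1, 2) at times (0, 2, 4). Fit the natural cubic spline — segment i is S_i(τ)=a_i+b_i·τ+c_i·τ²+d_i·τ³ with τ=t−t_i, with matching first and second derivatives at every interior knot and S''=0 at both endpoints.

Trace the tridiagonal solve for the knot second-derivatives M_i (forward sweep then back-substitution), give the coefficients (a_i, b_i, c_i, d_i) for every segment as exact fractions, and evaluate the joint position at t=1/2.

Δ: Δ0=1/2, Δ1=3/2
row 1: diag=8, rhs=6; c'=1/4, d'=3/4
back: M1=3/4
M: M0=0, M1=3/4, M2=0
seg 0: a=-2, c=M0/2=0, d=(M1−M0)/(6·2)=1/16, b=Δ0−h0·(2M0+M1)/6=1/4
seg 1: a=-1, c=M1/2=3/8, d=(M2−M1)/(6·2)=-1/16, b=Δ1−h1·(2M1+M2)/6=1
t_q=1/2 → seg 0, τ=1/2; S=-2+1/4·τ+0·τ²+1/16·τ³=-239/128

  seg 0: a=-2 b=1/4 c=0 d=1/16
  seg 1: a=-1 b=1 c=3/8 d=-1/16
S(1/2) = -239/128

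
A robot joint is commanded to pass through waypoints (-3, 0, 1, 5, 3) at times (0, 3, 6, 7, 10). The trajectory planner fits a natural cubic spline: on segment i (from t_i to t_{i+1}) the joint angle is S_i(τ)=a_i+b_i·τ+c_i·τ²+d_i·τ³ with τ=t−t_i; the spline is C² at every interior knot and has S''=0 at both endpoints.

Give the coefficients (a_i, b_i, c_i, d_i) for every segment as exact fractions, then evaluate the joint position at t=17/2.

  seg 0: a=-3 b=31/19 c=0 d=-4/57
  seg 1: a=0 b=-5/19 c=-12/19 d=142/513
  seg 2: a=1 b=65/19 c=106/57 d=-73/57
  seg 3: a=5 b=188/57 c=-113/57 d=113/513
S(17/2) = 947/152

Δ: Δ0=1, Δ1=1/3, Δ2=4, Δ3=-2/3
row 1: diag=12, rhs=-4; c'=1/4, d'=-1/3
row 2: denom=8−3·1/4=29/4; d'=(22−3·-1/3)/(29/4)=92/29
row 3: denom=8−1·4/29=228/29; d'=(-28−1·92/29)/(228/29)=-226/57
back: M3=-226/57
back: M2=92/29−4/29·-226/57=212/57
back: M1=-1/3−1/4·212/57=-24/19
M: M0=0, M1=-24/19, M2=212/57, M3=-226/57, M4=0
seg 0: a=-3, c=M0/2=0, d=(M1−M0)/(6·3)=-4/57, b=Δ0−h0·(2M0+M1)/6=31/19
seg 1: a=0, c=M1/2=-12/19, d=(M2−M1)/(6·3)=142/513, b=Δ1−h1·(2M1+M2)/6=-5/19
seg 2: a=1, c=M2/2=106/57, d=(M3−M2)/(6·1)=-73/57, b=Δ2−h2·(2M2+M3)/6=65/19
seg 3: a=5, c=M3/2=-113/57, d=(M4−M3)/(6·3)=113/513, b=Δ3−h3·(2M3+M4)/6=188/57
t_q=17/2 → seg 3, τ=3/2; S=5+188/57·τ+-113/57·τ²+113/513·τ³=947/152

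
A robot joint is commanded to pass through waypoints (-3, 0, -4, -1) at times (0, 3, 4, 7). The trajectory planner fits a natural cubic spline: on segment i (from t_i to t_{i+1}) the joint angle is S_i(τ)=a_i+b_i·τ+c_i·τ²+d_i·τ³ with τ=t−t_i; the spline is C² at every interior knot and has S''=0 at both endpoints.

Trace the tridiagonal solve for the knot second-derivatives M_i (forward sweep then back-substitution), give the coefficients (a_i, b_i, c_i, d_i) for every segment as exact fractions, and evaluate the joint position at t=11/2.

  seg 0: a=-3 b=22/7 c=0 d=-5/21
  seg 1: a=0 b=-23/7 c=-15/7 d=10/7
  seg 2: a=-4 b=-23/7 c=15/7 d=-5/21
S(11/2) = -275/56

Δ: Δ0=1, Δ1=-4, Δ2=1
row 1: diag=8, rhs=-30; c'=1/8, d'=-15/4
row 2: denom=8−1·1/8=63/8; d'=(30−1·-15/4)/(63/8)=30/7
back: M2=30/7
back: M1=-15/4−1/8·30/7=-30/7
M: M0=0, M1=-30/7, M2=30/7, M3=0
seg 0: a=-3, c=M0/2=0, d=(M1−M0)/(6·3)=-5/21, b=Δ0−h0·(2M0+M1)/6=22/7
seg 1: a=0, c=M1/2=-15/7, d=(M2−M1)/(6·1)=10/7, b=Δ1−h1·(2M1+M2)/6=-23/7
seg 2: a=-4, c=M2/2=15/7, d=(M3−M2)/(6·3)=-5/21, b=Δ2−h2·(2M2+M3)/6=-23/7
t_q=11/2 → seg 2, τ=3/2; S=-4+-23/7·τ+15/7·τ²+-5/21·τ³=-275/56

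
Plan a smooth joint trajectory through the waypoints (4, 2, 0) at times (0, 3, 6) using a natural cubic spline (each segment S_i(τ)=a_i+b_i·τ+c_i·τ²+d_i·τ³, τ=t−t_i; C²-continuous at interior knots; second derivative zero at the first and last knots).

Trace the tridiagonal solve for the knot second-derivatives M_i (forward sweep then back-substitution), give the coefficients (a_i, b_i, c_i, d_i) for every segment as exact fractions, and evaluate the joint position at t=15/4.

  seg 0: a=4 b=-2/3 c=0 d=0
  seg 1: a=2 b=-2/3 c=0 d=0
S(15/4) = 3/2

Δ: Δ0=-2/3, Δ1=-2/3
row 1: diag=12, rhs=0; c'=1/4, d'=0
back: M1=0
M: M0=0, M1=0, M2=0
seg 0: a=4, c=M0/2=0, d=(M1−M0)/(6·3)=0, b=Δ0−h0·(2M0+M1)/6=-2/3
seg 1: a=2, c=M1/2=0, d=(M2−M1)/(6·3)=0, b=Δ1−h1·(2M1+M2)/6=-2/3
t_q=15/4 → seg 1, τ=3/4; S=2+-2/3·τ+0·τ²+0·τ³=3/2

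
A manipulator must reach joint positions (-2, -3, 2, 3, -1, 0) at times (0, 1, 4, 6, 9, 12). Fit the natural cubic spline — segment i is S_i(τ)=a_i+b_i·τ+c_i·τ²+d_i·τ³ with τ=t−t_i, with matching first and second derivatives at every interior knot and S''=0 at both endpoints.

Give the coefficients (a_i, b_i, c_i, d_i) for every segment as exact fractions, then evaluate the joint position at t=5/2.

  seg 0: a=-2 b=-7037/4998 c=0 d=2039/4998
  seg 1: a=-3 b=-460/2499 c=2039/1666 d=-9101/44982
  seg 2: a=2 b=8479/4998 c=-1492/2499 d=-1/1666
  seg 3: a=3 b=-499/714 c=-1501/2499 d=1945/14994
  seg 4: a=-1 b=-2000/2499 c=2833/4998 d=-2833/44982
S(5/2) = -16063/13328

Δ: Δ0=-1, Δ1=5/3, Δ2=1/2, Δ3=-4/3, Δ4=1/3
row 1: diag=8, rhs=16; c'=3/8, d'=2
row 2: denom=10−3·3/8=71/8; d'=(-7−3·2)/(71/8)=-104/71
row 3: denom=10−2·16/71=678/71; d'=(-11−2·-104/71)/(678/71)=-191/226
row 4: denom=12−3·71/226=2499/226; d'=(10−3·-191/226)/(2499/226)=2833/2499
back: M4=2833/2499
back: M3=-191/226−71/226·2833/2499=-3002/2499
back: M2=-104/71−16/71·-3002/2499=-2984/2499
back: M1=2−3/8·-2984/2499=2039/833
M: M0=0, M1=2039/833, M2=-2984/2499, M3=-3002/2499, M4=2833/2499, M5=0
seg 0: a=-2, c=M0/2=0, d=(M1−M0)/(6·1)=2039/4998, b=Δ0−h0·(2M0+M1)/6=-7037/4998
seg 1: a=-3, c=M1/2=2039/1666, d=(M2−M1)/(6·3)=-9101/44982, b=Δ1−h1·(2M1+M2)/6=-460/2499
seg 2: a=2, c=M2/2=-1492/2499, d=(M3−M2)/(6·2)=-1/1666, b=Δ2−h2·(2M2+M3)/6=8479/4998
seg 3: a=3, c=M3/2=-1501/2499, d=(M4−M3)/(6·3)=1945/14994, b=Δ3−h3·(2M3+M4)/6=-499/714
seg 4: a=-1, c=M4/2=2833/4998, d=(M5−M4)/(6·3)=-2833/44982, b=Δ4−h4·(2M4+M5)/6=-2000/2499
t_q=5/2 → seg 1, τ=3/2; S=-3+-460/2499·τ+2039/1666·τ²+-9101/44982·τ³=-16063/13328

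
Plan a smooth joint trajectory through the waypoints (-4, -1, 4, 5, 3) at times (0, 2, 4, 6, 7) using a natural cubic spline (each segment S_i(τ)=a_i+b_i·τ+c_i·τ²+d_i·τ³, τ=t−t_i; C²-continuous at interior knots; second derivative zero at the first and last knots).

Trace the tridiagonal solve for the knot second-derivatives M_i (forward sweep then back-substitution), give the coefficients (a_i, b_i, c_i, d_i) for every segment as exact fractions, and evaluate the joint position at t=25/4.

Δ: Δ0=3/2, Δ1=5/2, Δ2=1/2, Δ3=-2
row 1: diag=8, rhs=6; c'=1/4, d'=3/4
row 2: denom=8−2·1/4=15/2; d'=(-12−2·3/4)/(15/2)=-9/5
row 3: denom=6−2·4/15=82/15; d'=(-15−2·-9/5)/(82/15)=-171/82
back: M3=-171/82
back: M2=-9/5−4/15·-171/82=-51/41
back: M1=3/4−1/4·-51/41=87/82
M: M0=0, M1=87/82, M2=-51/41, M3=-171/82, M4=0
seg 0: a=-4, c=M0/2=0, d=(M1−M0)/(6·2)=29/328, b=Δ0−h0·(2M0+M1)/6=47/41
seg 1: a=-1, c=M1/2=87/164, d=(M2−M1)/(6·2)=-63/328, b=Δ1−h1·(2M1+M2)/6=181/82
seg 2: a=4, c=M2/2=-51/82, d=(M3−M2)/(6·2)=-23/328, b=Δ2−h2·(2M2+M3)/6=83/41
seg 3: a=5, c=M3/2=-171/164, d=(M4−M3)/(6·1)=57/164, b=Δ3−h3·(2M3+M4)/6=-107/82
t_q=25/4 → seg 3, τ=1/4; S=5+-107/82·τ+-171/164·τ²+57/164·τ³=48429/10496

  seg 0: a=-4 b=47/41 c=0 d=29/328
  seg 1: a=-1 b=181/82 c=87/164 d=-63/328
  seg 2: a=4 b=83/41 c=-51/82 d=-23/328
  seg 3: a=5 b=-107/82 c=-171/164 d=57/164
S(25/4) = 48429/10496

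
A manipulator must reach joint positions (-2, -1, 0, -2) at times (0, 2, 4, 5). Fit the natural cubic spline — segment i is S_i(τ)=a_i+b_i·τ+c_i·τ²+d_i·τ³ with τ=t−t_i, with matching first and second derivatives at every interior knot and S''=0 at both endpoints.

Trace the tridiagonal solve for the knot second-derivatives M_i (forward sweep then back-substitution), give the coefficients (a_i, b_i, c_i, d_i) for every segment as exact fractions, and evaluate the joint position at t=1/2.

  seg 0: a=-2 b=3/11 c=0 d=5/88
  seg 1: a=-1 b=21/22 c=15/44 d=-25/88
  seg 2: a=0 b=-12/11 c=-15/11 d=5/11
S(1/2) = -1307/704

Δ: Δ0=1/2, Δ1=1/2, Δ2=-2
row 1: diag=8, rhs=0; c'=1/4, d'=0
row 2: denom=6−2·1/4=11/2; d'=(-15−2·0)/(11/2)=-30/11
back: M2=-30/11
back: M1=0−1/4·-30/11=15/22
M: M0=0, M1=15/22, M2=-30/11, M3=0
seg 0: a=-2, c=M0/2=0, d=(M1−M0)/(6·2)=5/88, b=Δ0−h0·(2M0+M1)/6=3/11
seg 1: a=-1, c=M1/2=15/44, d=(M2−M1)/(6·2)=-25/88, b=Δ1−h1·(2M1+M2)/6=21/22
seg 2: a=0, c=M2/2=-15/11, d=(M3−M2)/(6·1)=5/11, b=Δ2−h2·(2M2+M3)/6=-12/11
t_q=1/2 → seg 0, τ=1/2; S=-2+3/11·τ+0·τ²+5/88·τ³=-1307/704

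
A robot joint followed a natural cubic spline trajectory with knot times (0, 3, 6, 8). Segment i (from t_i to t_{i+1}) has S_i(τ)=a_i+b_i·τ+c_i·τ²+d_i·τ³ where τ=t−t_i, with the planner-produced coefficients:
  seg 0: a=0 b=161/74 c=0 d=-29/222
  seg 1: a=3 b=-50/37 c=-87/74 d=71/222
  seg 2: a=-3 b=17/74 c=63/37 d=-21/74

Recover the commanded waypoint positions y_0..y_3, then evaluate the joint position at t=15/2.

y_0 = S_0(0) = a_0 = 0
y_1 = S_1(0) = a_1 = 3
y_2 = S_2(0) = a_2 = -3
y_3 = S_2(2) = 2
t_q=15/2 is in segment 2 (τ=3/2); S_2(τ)=129/592

y_0=0 y_1=3 y_2=-3 y_3=2
S(15/2) = 129/592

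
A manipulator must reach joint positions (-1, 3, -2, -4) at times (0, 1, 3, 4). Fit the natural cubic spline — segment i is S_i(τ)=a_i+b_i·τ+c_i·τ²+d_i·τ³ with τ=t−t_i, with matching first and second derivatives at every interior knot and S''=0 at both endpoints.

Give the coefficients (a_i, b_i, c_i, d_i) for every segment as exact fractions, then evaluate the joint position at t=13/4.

  seg 0: a=-1 b=21/4 c=0 d=-5/4
  seg 1: a=3 b=3/2 c=-15/4 d=7/8
  seg 2: a=-2 b=-3 c=3/2 d=-1/2
S(13/4) = -341/128

Δ: Δ0=4, Δ1=-5/2, Δ2=-2
row 1: diag=6, rhs=-39; c'=1/3, d'=-13/2
row 2: denom=6−2·1/3=16/3; d'=(3−2·-13/2)/(16/3)=3
back: M2=3
back: M1=-13/2−1/3·3=-15/2
M: M0=0, M1=-15/2, M2=3, M3=0
seg 0: a=-1, c=M0/2=0, d=(M1−M0)/(6·1)=-5/4, b=Δ0−h0·(2M0+M1)/6=21/4
seg 1: a=3, c=M1/2=-15/4, d=(M2−M1)/(6·2)=7/8, b=Δ1−h1·(2M1+M2)/6=3/2
seg 2: a=-2, c=M2/2=3/2, d=(M3−M2)/(6·1)=-1/2, b=Δ2−h2·(2M2+M3)/6=-3
t_q=13/4 → seg 2, τ=1/4; S=-2+-3·τ+3/2·τ²+-1/2·τ³=-341/128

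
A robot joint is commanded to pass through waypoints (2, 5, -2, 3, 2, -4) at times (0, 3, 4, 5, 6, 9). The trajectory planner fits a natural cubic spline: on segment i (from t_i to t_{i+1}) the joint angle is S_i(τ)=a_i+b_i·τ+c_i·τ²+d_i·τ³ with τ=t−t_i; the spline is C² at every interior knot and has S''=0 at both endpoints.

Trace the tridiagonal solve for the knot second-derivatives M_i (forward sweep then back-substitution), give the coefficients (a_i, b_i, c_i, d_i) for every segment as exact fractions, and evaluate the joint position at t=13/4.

Δ: Δ0=1, Δ1=-7, Δ2=5, Δ3=-1, Δ4=-2
row 1: diag=8, rhs=-48; c'=1/8, d'=-6
row 2: denom=4−1·1/8=31/8; d'=(72−1·-6)/(31/8)=624/31
row 3: denom=4−1·8/31=116/31; d'=(-36−1·624/31)/(116/31)=-15
row 4: denom=8−1·31/116=897/116; d'=(-6−1·-15)/(897/116)=348/299
back: M4=348/299
back: M3=-15−31/116·348/299=-4578/299
back: M2=624/31−8/31·-4578/299=7200/299
back: M1=-6−1/8·7200/299=-2694/299
M: M0=0, M1=-2694/299, M2=7200/299, M3=-4578/299, M4=348/299, M5=0
seg 0: a=2, c=M0/2=0, d=(M1−M0)/(6·3)=-449/897, b=Δ0−h0·(2M0+M1)/6=1646/299
seg 1: a=5, c=M1/2=-1347/299, d=(M2−M1)/(6·1)=1649/299, b=Δ1−h1·(2M1+M2)/6=-2395/299
seg 2: a=-2, c=M2/2=3600/299, d=(M3−M2)/(6·1)=-151/23, b=Δ2−h2·(2M2+M3)/6=-142/299
seg 3: a=3, c=M3/2=-2289/299, d=(M4−M3)/(6·1)=821/299, b=Δ3−h3·(2M3+M4)/6=1169/299
seg 4: a=2, c=M4/2=174/299, d=(M5−M4)/(6·3)=-58/897, b=Δ4−h4·(2M4+M5)/6=-946/299
t_q=13/4 → seg 1, τ=1/4; S=5+-2395/299·τ+-1347/299·τ²+1649/299·τ³=53621/19136

  seg 0: a=2 b=1646/299 c=0 d=-449/897
  seg 1: a=5 b=-2395/299 c=-1347/299 d=1649/299
  seg 2: a=-2 b=-142/299 c=3600/299 d=-151/23
  seg 3: a=3 b=1169/299 c=-2289/299 d=821/299
  seg 4: a=2 b=-946/299 c=174/299 d=-58/897
S(13/4) = 53621/19136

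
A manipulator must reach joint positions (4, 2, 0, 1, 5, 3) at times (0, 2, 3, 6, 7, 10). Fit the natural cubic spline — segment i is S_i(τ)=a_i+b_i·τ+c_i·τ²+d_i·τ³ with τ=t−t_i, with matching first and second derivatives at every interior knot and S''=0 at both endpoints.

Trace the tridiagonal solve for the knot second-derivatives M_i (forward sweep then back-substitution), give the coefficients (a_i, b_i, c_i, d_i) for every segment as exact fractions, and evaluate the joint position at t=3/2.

  seg 0: a=4 b=-175/281 c=0 d=-53/562
  seg 1: a=2 b=-493/281 c=-159/281 d=90/281
  seg 2: a=0 b=-541/281 c=111/281 d=905/7587
  seg 3: a=1 b=1030/281 c=1238/843 d=-956/843
  seg 4: a=5 b=2698/843 c=-1630/843 d=1630/7587
S(3/2) = 12353/4496

Δ: Δ0=-1, Δ1=-2, Δ2=1/3, Δ3=4, Δ4=-2/3
row 1: diag=6, rhs=-6; c'=1/6, d'=-1
row 2: denom=8−1·1/6=47/6; d'=(14−1·-1)/(47/6)=90/47
row 3: denom=8−3·18/47=322/47; d'=(22−3·90/47)/(322/47)=382/161
row 4: denom=8−1·47/322=2529/322; d'=(-28−1·382/161)/(2529/322)=-3260/843
back: M4=-3260/843
back: M3=382/161−47/322·-3260/843=2476/843
back: M2=90/47−18/47·2476/843=222/281
back: M1=-1−1/6·222/281=-318/281
M: M0=0, M1=-318/281, M2=222/281, M3=2476/843, M4=-3260/843, M5=0
seg 0: a=4, c=M0/2=0, d=(M1−M0)/(6·2)=-53/562, b=Δ0−h0·(2M0+M1)/6=-175/281
seg 1: a=2, c=M1/2=-159/281, d=(M2−M1)/(6·1)=90/281, b=Δ1−h1·(2M1+M2)/6=-493/281
seg 2: a=0, c=M2/2=111/281, d=(M3−M2)/(6·3)=905/7587, b=Δ2−h2·(2M2+M3)/6=-541/281
seg 3: a=1, c=M3/2=1238/843, d=(M4−M3)/(6·1)=-956/843, b=Δ3−h3·(2M3+M4)/6=1030/281
seg 4: a=5, c=M4/2=-1630/843, d=(M5−M4)/(6·3)=1630/7587, b=Δ4−h4·(2M4+M5)/6=2698/843
t_q=3/2 → seg 0, τ=3/2; S=4+-175/281·τ+0·τ²+-53/562·τ³=12353/4496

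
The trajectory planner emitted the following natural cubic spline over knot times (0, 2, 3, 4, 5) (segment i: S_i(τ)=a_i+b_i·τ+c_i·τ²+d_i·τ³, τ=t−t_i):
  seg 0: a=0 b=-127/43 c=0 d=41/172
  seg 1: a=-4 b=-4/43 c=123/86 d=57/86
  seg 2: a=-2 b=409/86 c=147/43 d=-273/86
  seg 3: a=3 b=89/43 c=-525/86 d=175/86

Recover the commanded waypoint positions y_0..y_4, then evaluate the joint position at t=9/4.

y_0=0 y_1=-4 y_2=-2 y_3=3 y_4=1
S(9/4) = -21595/5504

y_0 = S_0(0) = a_0 = 0
y_1 = S_1(0) = a_1 = -4
y_2 = S_2(0) = a_2 = -2
y_3 = S_3(0) = a_3 = 3
y_4 = S_3(1) = 1
t_q=9/4 is in segment 1 (τ=1/4); S_1(τ)=-21595/5504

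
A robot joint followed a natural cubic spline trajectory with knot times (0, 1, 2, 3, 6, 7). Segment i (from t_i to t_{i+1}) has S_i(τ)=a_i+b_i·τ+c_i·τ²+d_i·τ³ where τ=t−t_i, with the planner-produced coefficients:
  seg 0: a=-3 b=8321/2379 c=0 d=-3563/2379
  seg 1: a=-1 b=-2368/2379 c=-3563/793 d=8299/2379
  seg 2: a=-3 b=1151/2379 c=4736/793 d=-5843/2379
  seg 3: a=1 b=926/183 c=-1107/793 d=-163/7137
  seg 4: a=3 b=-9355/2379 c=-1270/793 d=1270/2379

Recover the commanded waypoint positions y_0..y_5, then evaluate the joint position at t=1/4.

y_0=-3 y_1=-1 y_2=-3 y_3=1 y_4=3 y_5=-2
S(1/4) = -109065/50752

y_0 = S_0(0) = a_0 = -3
y_1 = S_1(0) = a_1 = -1
y_2 = S_2(0) = a_2 = -3
y_3 = S_3(0) = a_3 = 1
y_4 = S_4(0) = a_4 = 3
y_5 = S_4(1) = -2
t_q=1/4 is in segment 0 (τ=1/4); S_0(τ)=-109065/50752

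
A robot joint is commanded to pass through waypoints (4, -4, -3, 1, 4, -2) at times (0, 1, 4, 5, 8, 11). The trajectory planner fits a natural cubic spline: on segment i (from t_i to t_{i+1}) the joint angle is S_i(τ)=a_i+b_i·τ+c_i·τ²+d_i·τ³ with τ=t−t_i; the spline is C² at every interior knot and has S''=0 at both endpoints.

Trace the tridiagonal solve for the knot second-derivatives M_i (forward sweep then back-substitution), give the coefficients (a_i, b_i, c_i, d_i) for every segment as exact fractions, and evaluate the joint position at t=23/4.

  seg 0: a=4 b=-4686/521 c=0 d=518/521
  seg 1: a=-4 b=-3132/521 c=1554/521 d=-4069/14067
  seg 2: a=-3 b=2123/521 c=593/1563 d=-710/1563
  seg 3: a=1 b=5425/1563 c=-1537/1563 d=749/14067
  seg 4: a=4 b=-1550/1563 c=-788/1563 d=788/14067
S(23/4) = 102449/33344

Δ: Δ0=-8, Δ1=1/3, Δ2=4, Δ3=1, Δ4=-2
row 1: diag=8, rhs=50; c'=3/8, d'=25/4
row 2: denom=8−3·3/8=55/8; d'=(22−3·25/4)/(55/8)=26/55
row 3: denom=8−1·8/55=432/55; d'=(-18−1·26/55)/(432/55)=-127/54
row 4: denom=12−3·55/144=521/48; d'=(-18−3·-127/54)/(521/48)=-1576/1563
back: M4=-1576/1563
back: M3=-127/54−55/144·-1576/1563=-3074/1563
back: M2=26/55−8/55·-3074/1563=1186/1563
back: M1=25/4−3/8·1186/1563=3108/521
M: M0=0, M1=3108/521, M2=1186/1563, M3=-3074/1563, M4=-1576/1563, M5=0
seg 0: a=4, c=M0/2=0, d=(M1−M0)/(6·1)=518/521, b=Δ0−h0·(2M0+M1)/6=-4686/521
seg 1: a=-4, c=M1/2=1554/521, d=(M2−M1)/(6·3)=-4069/14067, b=Δ1−h1·(2M1+M2)/6=-3132/521
seg 2: a=-3, c=M2/2=593/1563, d=(M3−M2)/(6·1)=-710/1563, b=Δ2−h2·(2M2+M3)/6=2123/521
seg 3: a=1, c=M3/2=-1537/1563, d=(M4−M3)/(6·3)=749/14067, b=Δ3−h3·(2M3+M4)/6=5425/1563
seg 4: a=4, c=M4/2=-788/1563, d=(M5−M4)/(6·3)=788/14067, b=Δ4−h4·(2M4+M5)/6=-1550/1563
t_q=23/4 → seg 3, τ=3/4; S=1+5425/1563·τ+-1537/1563·τ²+749/14067·τ³=102449/33344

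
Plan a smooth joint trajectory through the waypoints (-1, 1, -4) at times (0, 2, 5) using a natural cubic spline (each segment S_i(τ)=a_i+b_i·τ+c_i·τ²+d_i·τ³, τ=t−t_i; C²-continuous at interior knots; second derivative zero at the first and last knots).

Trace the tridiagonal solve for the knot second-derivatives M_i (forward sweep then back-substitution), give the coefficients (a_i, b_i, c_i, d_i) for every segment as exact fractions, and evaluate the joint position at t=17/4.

Δ: Δ0=1, Δ1=-5/3
row 1: diag=10, rhs=-16; c'=3/10, d'=-8/5
back: M1=-8/5
M: M0=0, M1=-8/5, M2=0
seg 0: a=-1, c=M0/2=0, d=(M1−M0)/(6·2)=-2/15, b=Δ0−h0·(2M0+M1)/6=23/15
seg 1: a=1, c=M1/2=-4/5, d=(M2−M1)/(6·3)=4/45, b=Δ1−h1·(2M1+M2)/6=-1/15
t_q=17/4 → seg 1, τ=9/4; S=1+-1/15·τ+-4/5·τ²+4/45·τ³=-35/16

  seg 0: a=-1 b=23/15 c=0 d=-2/15
  seg 1: a=1 b=-1/15 c=-4/5 d=4/45
S(17/4) = -35/16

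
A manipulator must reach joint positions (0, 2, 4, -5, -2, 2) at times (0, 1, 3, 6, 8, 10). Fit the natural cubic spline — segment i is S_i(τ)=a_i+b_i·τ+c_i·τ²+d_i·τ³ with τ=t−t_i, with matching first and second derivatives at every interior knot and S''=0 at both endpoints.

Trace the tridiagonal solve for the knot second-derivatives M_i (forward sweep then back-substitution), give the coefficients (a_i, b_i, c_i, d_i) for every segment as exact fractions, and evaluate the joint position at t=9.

  seg 0: a=0 b=3759/1912 c=0 d=65/1912
  seg 1: a=2 b=1977/956 c=195/1912 d=-76/239
  seg 2: a=4 b=-1281/956 c=-3453/1912 d=2395/5736
  seg 3: a=-5 b=-1725/1912 c=933/478 d=-2871/7648
  seg 4: a=-2 b=2295/956 c=-1149/3824 d=383/7648
S(9) = 1149/7648

Δ: Δ0=2, Δ1=1, Δ2=-3, Δ3=3/2, Δ4=2
row 1: diag=6, rhs=-6; c'=1/3, d'=-1
row 2: denom=10−2·1/3=28/3; d'=(-24−2·-1)/(28/3)=-33/14
row 3: denom=10−3·9/28=253/28; d'=(27−3·-33/14)/(253/28)=954/253
row 4: denom=8−2·56/253=1912/253; d'=(3−2·954/253)/(1912/253)=-1149/1912
back: M4=-1149/1912
back: M3=954/253−56/253·-1149/1912=933/239
back: M2=-33/14−9/28·933/239=-3453/956
back: M1=-1−1/3·-3453/956=195/956
M: M0=0, M1=195/956, M2=-3453/956, M3=933/239, M4=-1149/1912, M5=0
seg 0: a=0, c=M0/2=0, d=(M1−M0)/(6·1)=65/1912, b=Δ0−h0·(2M0+M1)/6=3759/1912
seg 1: a=2, c=M1/2=195/1912, d=(M2−M1)/(6·2)=-76/239, b=Δ1−h1·(2M1+M2)/6=1977/956
seg 2: a=4, c=M2/2=-3453/1912, d=(M3−M2)/(6·3)=2395/5736, b=Δ2−h2·(2M2+M3)/6=-1281/956
seg 3: a=-5, c=M3/2=933/478, d=(M4−M3)/(6·2)=-2871/7648, b=Δ3−h3·(2M3+M4)/6=-1725/1912
seg 4: a=-2, c=M4/2=-1149/3824, d=(M5−M4)/(6·2)=383/7648, b=Δ4−h4·(2M4+M5)/6=2295/956
t_q=9 → seg 4, τ=1; S=-2+2295/956·τ+-1149/3824·τ²+383/7648·τ³=1149/7648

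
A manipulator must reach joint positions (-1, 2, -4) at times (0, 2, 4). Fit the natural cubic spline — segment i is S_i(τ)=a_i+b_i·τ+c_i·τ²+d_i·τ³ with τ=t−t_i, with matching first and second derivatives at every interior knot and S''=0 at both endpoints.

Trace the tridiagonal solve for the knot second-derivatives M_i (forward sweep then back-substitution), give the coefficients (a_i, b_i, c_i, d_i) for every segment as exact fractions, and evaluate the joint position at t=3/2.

  seg 0: a=-1 b=21/8 c=0 d=-9/32
  seg 1: a=2 b=-3/4 c=-27/16 d=9/32
S(3/2) = 509/256

Δ: Δ0=3/2, Δ1=-3
row 1: diag=8, rhs=-27; c'=1/4, d'=-27/8
back: M1=-27/8
M: M0=0, M1=-27/8, M2=0
seg 0: a=-1, c=M0/2=0, d=(M1−M0)/(6·2)=-9/32, b=Δ0−h0·(2M0+M1)/6=21/8
seg 1: a=2, c=M1/2=-27/16, d=(M2−M1)/(6·2)=9/32, b=Δ1−h1·(2M1+M2)/6=-3/4
t_q=3/2 → seg 0, τ=3/2; S=-1+21/8·τ+0·τ²+-9/32·τ³=509/256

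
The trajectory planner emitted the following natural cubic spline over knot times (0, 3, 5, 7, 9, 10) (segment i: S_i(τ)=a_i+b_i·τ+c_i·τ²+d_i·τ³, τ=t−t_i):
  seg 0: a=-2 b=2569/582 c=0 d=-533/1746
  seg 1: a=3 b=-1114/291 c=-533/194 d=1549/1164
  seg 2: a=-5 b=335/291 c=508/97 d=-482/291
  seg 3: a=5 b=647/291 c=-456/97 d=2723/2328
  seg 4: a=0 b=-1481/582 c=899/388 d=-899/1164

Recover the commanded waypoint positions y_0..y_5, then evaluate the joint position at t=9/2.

y_0 = S_0(0) = a_0 = -2
y_1 = S_1(0) = a_1 = 3
y_2 = S_2(0) = a_2 = -5
y_3 = S_3(0) = a_3 = 5
y_4 = S_4(0) = a_4 = 0
y_5 = S_4(1) = -1
t_q=9/2 is in segment 1 (τ=3/2); S_1(τ)=-13759/3104

y_0=-2 y_1=3 y_2=-5 y_3=5 y_4=0 y_5=-1
S(9/2) = -13759/3104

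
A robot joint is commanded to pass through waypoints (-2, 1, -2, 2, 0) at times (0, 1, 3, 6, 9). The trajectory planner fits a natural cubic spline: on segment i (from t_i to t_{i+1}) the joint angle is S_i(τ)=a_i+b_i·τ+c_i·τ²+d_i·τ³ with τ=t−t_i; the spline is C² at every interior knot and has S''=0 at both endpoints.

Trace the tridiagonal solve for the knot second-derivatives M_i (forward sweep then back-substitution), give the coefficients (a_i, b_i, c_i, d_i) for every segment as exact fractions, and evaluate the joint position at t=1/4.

Δ: Δ0=3, Δ1=-3/2, Δ2=4/3, Δ3=-2/3
row 1: diag=6, rhs=-27; c'=1/3, d'=-9/2
row 2: denom=10−2·1/3=28/3; d'=(17−2·-9/2)/(28/3)=39/14
row 3: denom=12−3·9/28=309/28; d'=(-12−3·39/14)/(309/28)=-190/103
back: M3=-190/103
back: M2=39/14−9/28·-190/103=348/103
back: M1=-9/2−1/3·348/103=-1159/206
M: M0=0, M1=-1159/206, M2=348/103, M3=-190/103, M4=0
seg 0: a=-2, c=M0/2=0, d=(M1−M0)/(6·1)=-1159/1236, b=Δ0−h0·(2M0+M1)/6=4867/1236
seg 1: a=1, c=M1/2=-1159/412, d=(M2−M1)/(6·2)=1855/2472, b=Δ1−h1·(2M1+M2)/6=695/618
seg 2: a=-2, c=M2/2=174/103, d=(M3−M2)/(6·3)=-269/927, b=Δ2−h2·(2M2+M3)/6=-347/309
seg 3: a=2, c=M3/2=-95/103, d=(M4−M3)/(6·3)=95/927, b=Δ3−h3·(2M3+M4)/6=364/309
t_q=1/4 → seg 0, τ=1/4; S=-2+4867/1236·τ+0·τ²+-1159/1236·τ³=-27165/26368

  seg 0: a=-2 b=4867/1236 c=0 d=-1159/1236
  seg 1: a=1 b=695/618 c=-1159/412 d=1855/2472
  seg 2: a=-2 b=-347/309 c=174/103 d=-269/927
  seg 3: a=2 b=364/309 c=-95/103 d=95/927
S(1/4) = -27165/26368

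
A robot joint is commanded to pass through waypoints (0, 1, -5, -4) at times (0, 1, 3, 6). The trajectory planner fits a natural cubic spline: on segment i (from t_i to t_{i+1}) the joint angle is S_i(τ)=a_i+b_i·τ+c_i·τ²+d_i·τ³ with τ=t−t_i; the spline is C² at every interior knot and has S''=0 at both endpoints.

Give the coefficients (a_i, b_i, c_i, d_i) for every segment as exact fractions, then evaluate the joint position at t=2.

Δ: Δ0=1, Δ1=-3, Δ2=1/3
row 1: diag=6, rhs=-24; c'=1/3, d'=-4
row 2: denom=10−2·1/3=28/3; d'=(20−2·-4)/(28/3)=3
back: M2=3
back: M1=-4−1/3·3=-5
M: M0=0, M1=-5, M2=3, M3=0
seg 0: a=0, c=M0/2=0, d=(M1−M0)/(6·1)=-5/6, b=Δ0−h0·(2M0+M1)/6=11/6
seg 1: a=1, c=M1/2=-5/2, d=(M2−M1)/(6·2)=2/3, b=Δ1−h1·(2M1+M2)/6=-2/3
seg 2: a=-5, c=M2/2=3/2, d=(M3−M2)/(6·3)=-1/6, b=Δ2−h2·(2M2+M3)/6=-8/3
t_q=2 → seg 1, τ=1; S=1+-2/3·τ+-5/2·τ²+2/3·τ³=-3/2

  seg 0: a=0 b=11/6 c=0 d=-5/6
  seg 1: a=1 b=-2/3 c=-5/2 d=2/3
  seg 2: a=-5 b=-8/3 c=3/2 d=-1/6
S(2) = -3/2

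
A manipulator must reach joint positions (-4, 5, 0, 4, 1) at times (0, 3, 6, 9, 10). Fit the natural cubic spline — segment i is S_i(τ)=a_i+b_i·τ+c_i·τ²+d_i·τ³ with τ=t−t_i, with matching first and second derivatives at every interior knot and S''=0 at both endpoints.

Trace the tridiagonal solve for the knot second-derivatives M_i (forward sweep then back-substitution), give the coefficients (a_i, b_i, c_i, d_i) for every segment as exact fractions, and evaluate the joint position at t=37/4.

Δ: Δ0=3, Δ1=-5/3, Δ2=4/3, Δ3=-3
row 1: diag=12, rhs=-28; c'=1/4, d'=-7/3
row 2: denom=12−3·1/4=45/4; d'=(18−3·-7/3)/(45/4)=20/9
row 3: denom=8−3·4/15=36/5; d'=(-26−3·20/9)/(36/5)=-245/54
back: M3=-245/54
back: M2=20/9−4/15·-245/54=278/81
back: M1=-7/3−1/4·278/81=-517/162
M: M0=0, M1=-517/162, M2=278/81, M3=-245/54, M4=0
seg 0: a=-4, c=M0/2=0, d=(M1−M0)/(6·3)=-517/2916, b=Δ0−h0·(2M0+M1)/6=1489/324
seg 1: a=5, c=M1/2=-517/324, d=(M2−M1)/(6·3)=1073/2916, b=Δ1−h1·(2M1+M2)/6=-31/162
seg 2: a=0, c=M2/2=139/81, d=(M3−M2)/(6·3)=-1291/2916, b=Δ2−h2·(2M2+M3)/6=55/324
seg 3: a=4, c=M3/2=-245/108, d=(M4−M3)/(6·1)=245/324, b=Δ3−h3·(2M3+M4)/6=-241/162
t_q=37/4 → seg 3, τ=1/4; S=4+-241/162·τ+-245/108·τ²+245/324·τ³=24179/6912

  seg 0: a=-4 b=1489/324 c=0 d=-517/2916
  seg 1: a=5 b=-31/162 c=-517/324 d=1073/2916
  seg 2: a=0 b=55/324 c=139/81 d=-1291/2916
  seg 3: a=4 b=-241/162 c=-245/108 d=245/324
S(37/4) = 24179/6912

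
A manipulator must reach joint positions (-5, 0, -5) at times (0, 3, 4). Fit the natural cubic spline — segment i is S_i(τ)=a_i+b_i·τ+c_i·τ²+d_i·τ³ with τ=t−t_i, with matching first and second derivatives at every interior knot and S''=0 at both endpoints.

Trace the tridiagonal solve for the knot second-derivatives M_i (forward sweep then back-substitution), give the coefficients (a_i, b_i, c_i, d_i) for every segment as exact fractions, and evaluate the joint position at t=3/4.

  seg 0: a=-5 b=25/6 c=0 d=-5/18
  seg 1: a=0 b=-10/3 c=-5/2 d=5/6
S(3/4) = -255/128

Δ: Δ0=5/3, Δ1=-5
row 1: diag=8, rhs=-40; c'=1/8, d'=-5
back: M1=-5
M: M0=0, M1=-5, M2=0
seg 0: a=-5, c=M0/2=0, d=(M1−M0)/(6·3)=-5/18, b=Δ0−h0·(2M0+M1)/6=25/6
seg 1: a=0, c=M1/2=-5/2, d=(M2−M1)/(6·1)=5/6, b=Δ1−h1·(2M1+M2)/6=-10/3
t_q=3/4 → seg 0, τ=3/4; S=-5+25/6·τ+0·τ²+-5/18·τ³=-255/128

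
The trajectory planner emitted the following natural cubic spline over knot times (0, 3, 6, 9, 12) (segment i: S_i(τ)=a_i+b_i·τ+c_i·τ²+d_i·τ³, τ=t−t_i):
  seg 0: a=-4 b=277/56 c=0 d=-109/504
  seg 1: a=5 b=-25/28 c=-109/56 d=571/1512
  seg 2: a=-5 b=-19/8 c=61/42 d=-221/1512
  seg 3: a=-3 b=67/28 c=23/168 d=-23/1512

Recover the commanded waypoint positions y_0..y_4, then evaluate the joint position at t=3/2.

y_0 = S_0(0) = a_0 = -4
y_1 = S_1(0) = a_1 = 5
y_2 = S_2(0) = a_2 = -5
y_3 = S_3(0) = a_3 = -3
y_4 = S_3(3) = 5
t_q=3/2 is in segment 0 (τ=3/2); S_0(τ)=1205/448

y_0=-4 y_1=5 y_2=-5 y_3=-3 y_4=5
S(3/2) = 1205/448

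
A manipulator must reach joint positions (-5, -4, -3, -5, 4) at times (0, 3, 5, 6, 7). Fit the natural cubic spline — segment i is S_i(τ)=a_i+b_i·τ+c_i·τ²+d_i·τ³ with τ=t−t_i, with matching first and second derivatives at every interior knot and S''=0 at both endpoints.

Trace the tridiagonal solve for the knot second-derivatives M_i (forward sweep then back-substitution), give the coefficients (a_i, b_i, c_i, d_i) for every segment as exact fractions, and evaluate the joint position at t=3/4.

Δ: Δ0=1/3, Δ1=1/2, Δ2=-2, Δ3=9
row 1: diag=10, rhs=1; c'=1/5, d'=1/10
row 2: denom=6−2·1/5=28/5; d'=(-15−2·1/10)/(28/5)=-19/7
row 3: denom=4−1·5/28=107/28; d'=(66−1·-19/7)/(107/28)=1924/107
back: M3=1924/107
back: M2=-19/7−5/28·1924/107=-634/107
back: M1=1/10−1/5·-634/107=275/214
M: M0=0, M1=275/214, M2=-634/107, M3=1924/107, M4=0
seg 0: a=-5, c=M0/2=0, d=(M1−M0)/(6·3)=275/3852, b=Δ0−h0·(2M0+M1)/6=-397/1284
seg 1: a=-4, c=M1/2=275/428, d=(M2−M1)/(6·2)=-1543/2568, b=Δ1−h1·(2M1+M2)/6=1039/642
seg 2: a=-3, c=M2/2=-317/107, d=(M3−M2)/(6·1)=1279/321, b=Δ2−h2·(2M2+M3)/6=-970/321
seg 3: a=-5, c=M3/2=962/107, d=(M4−M3)/(6·1)=-962/321, b=Δ3−h3·(2M3+M4)/6=965/321
t_q=3/4 → seg 0, τ=3/4; S=-5+-397/1284·τ+0·τ²+275/3852·τ³=-142487/27392

  seg 0: a=-5 b=-397/1284 c=0 d=275/3852
  seg 1: a=-4 b=1039/642 c=275/428 d=-1543/2568
  seg 2: a=-3 b=-970/321 c=-317/107 d=1279/321
  seg 3: a=-5 b=965/321 c=962/107 d=-962/321
S(3/4) = -142487/27392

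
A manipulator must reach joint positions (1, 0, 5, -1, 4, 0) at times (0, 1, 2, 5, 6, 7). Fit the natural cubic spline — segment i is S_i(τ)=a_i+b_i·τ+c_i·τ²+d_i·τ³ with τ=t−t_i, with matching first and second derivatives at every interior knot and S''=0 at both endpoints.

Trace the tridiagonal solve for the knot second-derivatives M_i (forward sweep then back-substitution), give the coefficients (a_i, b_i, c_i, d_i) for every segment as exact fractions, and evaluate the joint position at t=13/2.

Δ: Δ0=-1, Δ1=5, Δ2=-2, Δ3=5, Δ4=-4
row 1: diag=4, rhs=36; c'=1/4, d'=9
row 2: denom=8−1·1/4=31/4; d'=(-42−1·9)/(31/4)=-204/31
row 3: denom=8−3·12/31=212/31; d'=(42−3·-204/31)/(212/31)=957/106
row 4: denom=4−1·31/212=817/212; d'=(-54−1·957/106)/(817/212)=-13362/817
back: M4=-13362/817
back: M3=957/106−31/212·-13362/817=9330/817
back: M2=-204/31−12/31·9330/817=-8988/817
back: M1=9−1/4·-8988/817=9600/817
M: M0=0, M1=9600/817, M2=-8988/817, M3=9330/817, M4=-13362/817, M5=0
seg 0: a=1, c=M0/2=0, d=(M1−M0)/(6·1)=1600/817, b=Δ0−h0·(2M0+M1)/6=-2417/817
seg 1: a=0, c=M1/2=4800/817, d=(M2−M1)/(6·1)=-3098/817, b=Δ1−h1·(2M1+M2)/6=2383/817
seg 2: a=5, c=M2/2=-4494/817, d=(M3−M2)/(6·3)=71/57, b=Δ2−h2·(2M2+M3)/6=2689/817
seg 3: a=-1, c=M3/2=4665/817, d=(M4−M3)/(6·1)=-3782/817, b=Δ3−h3·(2M3+M4)/6=3202/817
seg 4: a=4, c=M4/2=-6681/817, d=(M5−M4)/(6·1)=2227/817, b=Δ4−h4·(2M4+M5)/6=1186/817
t_q=13/2 → seg 4, τ=1/2; S=4+1186/817·τ+-6681/817·τ²+2227/817·τ³=19753/6536

  seg 0: a=1 b=-2417/817 c=0 d=1600/817
  seg 1: a=0 b=2383/817 c=4800/817 d=-3098/817
  seg 2: a=5 b=2689/817 c=-4494/817 d=71/57
  seg 3: a=-1 b=3202/817 c=4665/817 d=-3782/817
  seg 4: a=4 b=1186/817 c=-6681/817 d=2227/817
S(13/2) = 19753/6536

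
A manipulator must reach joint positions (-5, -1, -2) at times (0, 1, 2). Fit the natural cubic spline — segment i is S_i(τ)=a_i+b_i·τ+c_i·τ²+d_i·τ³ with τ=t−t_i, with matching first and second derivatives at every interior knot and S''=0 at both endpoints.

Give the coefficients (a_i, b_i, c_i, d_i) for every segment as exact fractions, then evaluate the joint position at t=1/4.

  seg 0: a=-5 b=21/4 c=0 d=-5/4
  seg 1: a=-1 b=3/2 c=-15/4 d=5/4
S(1/4) = -949/256

Δ: Δ0=4, Δ1=-1
row 1: diag=4, rhs=-30; c'=1/4, d'=-15/2
back: M1=-15/2
M: M0=0, M1=-15/2, M2=0
seg 0: a=-5, c=M0/2=0, d=(M1−M0)/(6·1)=-5/4, b=Δ0−h0·(2M0+M1)/6=21/4
seg 1: a=-1, c=M1/2=-15/4, d=(M2−M1)/(6·1)=5/4, b=Δ1−h1·(2M1+M2)/6=3/2
t_q=1/4 → seg 0, τ=1/4; S=-5+21/4·τ+0·τ²+-5/4·τ³=-949/256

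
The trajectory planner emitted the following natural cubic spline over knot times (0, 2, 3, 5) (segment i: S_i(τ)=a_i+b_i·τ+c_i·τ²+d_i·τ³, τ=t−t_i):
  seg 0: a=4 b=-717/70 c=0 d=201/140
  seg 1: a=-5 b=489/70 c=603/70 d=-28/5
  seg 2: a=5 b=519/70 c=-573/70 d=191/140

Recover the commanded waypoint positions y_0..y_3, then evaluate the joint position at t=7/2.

y_0=4 y_1=-5 y_2=5 y_3=-2
S(7/2) = 1093/160

y_0 = S_0(0) = a_0 = 4
y_1 = S_1(0) = a_1 = -5
y_2 = S_2(0) = a_2 = 5
y_3 = S_2(2) = -2
t_q=7/2 is in segment 2 (τ=1/2); S_2(τ)=1093/160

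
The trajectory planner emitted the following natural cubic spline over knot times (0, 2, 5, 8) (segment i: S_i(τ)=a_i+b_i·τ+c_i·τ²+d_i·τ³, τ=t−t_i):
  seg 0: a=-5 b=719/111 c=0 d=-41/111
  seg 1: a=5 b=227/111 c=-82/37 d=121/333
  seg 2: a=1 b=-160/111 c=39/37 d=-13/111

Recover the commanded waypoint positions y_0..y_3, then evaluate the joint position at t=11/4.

y_0=-5 y_1=5 y_2=1 y_3=3
S(11/4) = 12883/2368

y_0 = S_0(0) = a_0 = -5
y_1 = S_1(0) = a_1 = 5
y_2 = S_2(0) = a_2 = 1
y_3 = S_2(3) = 3
t_q=11/4 is in segment 1 (τ=3/4); S_1(τ)=12883/2368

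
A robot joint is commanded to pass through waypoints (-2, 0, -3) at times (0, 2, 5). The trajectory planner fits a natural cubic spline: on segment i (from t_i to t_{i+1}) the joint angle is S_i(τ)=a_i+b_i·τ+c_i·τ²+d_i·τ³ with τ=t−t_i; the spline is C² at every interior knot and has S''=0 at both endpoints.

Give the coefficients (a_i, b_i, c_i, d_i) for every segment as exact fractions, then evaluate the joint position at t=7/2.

Δ: Δ0=1, Δ1=-1
row 1: diag=10, rhs=-12; c'=3/10, d'=-6/5
back: M1=-6/5
M: M0=0, M1=-6/5, M2=0
seg 0: a=-2, c=M0/2=0, d=(M1−M0)/(6·2)=-1/10, b=Δ0−h0·(2M0+M1)/6=7/5
seg 1: a=0, c=M1/2=-3/5, d=(M2−M1)/(6·3)=1/15, b=Δ1−h1·(2M1+M2)/6=1/5
t_q=7/2 → seg 1, τ=3/2; S=0+1/5·τ+-3/5·τ²+1/15·τ³=-33/40

  seg 0: a=-2 b=7/5 c=0 d=-1/10
  seg 1: a=0 b=1/5 c=-3/5 d=1/15
S(7/2) = -33/40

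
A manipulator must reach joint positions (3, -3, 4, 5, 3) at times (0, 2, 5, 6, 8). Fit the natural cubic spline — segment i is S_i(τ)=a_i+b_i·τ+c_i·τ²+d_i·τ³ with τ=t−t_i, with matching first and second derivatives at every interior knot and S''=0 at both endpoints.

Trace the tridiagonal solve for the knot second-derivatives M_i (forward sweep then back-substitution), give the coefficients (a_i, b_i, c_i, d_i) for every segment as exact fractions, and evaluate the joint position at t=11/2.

Δ: Δ0=-3, Δ1=7/3, Δ2=1, Δ3=-1
row 1: diag=10, rhs=32; c'=3/10, d'=16/5
row 2: denom=8−3·3/10=71/10; d'=(-8−3·16/5)/(71/10)=-176/71
row 3: denom=6−1·10/71=416/71; d'=(-12−1·-176/71)/(416/71)=-13/8
back: M3=-13/8
back: M2=-176/71−10/71·-13/8=-9/4
back: M1=16/5−3/10·-9/4=31/8
M: M0=0, M1=31/8, M2=-9/4, M3=-13/8, M4=0
seg 0: a=3, c=M0/2=0, d=(M1−M0)/(6·2)=31/96, b=Δ0−h0·(2M0+M1)/6=-103/24
seg 1: a=-3, c=M1/2=31/16, d=(M2−M1)/(6·3)=-49/144, b=Δ1−h1·(2M1+M2)/6=-5/12
seg 2: a=4, c=M2/2=-9/8, d=(M3−M2)/(6·1)=5/48, b=Δ2−h2·(2M2+M3)/6=97/48
seg 3: a=5, c=M3/2=-13/16, d=(M4−M3)/(6·2)=13/96, b=Δ3−h3·(2M3+M4)/6=1/12
t_q=11/2 → seg 2, τ=1/2; S=4+97/48·τ+-9/8·τ²+5/48·τ³=607/128

  seg 0: a=3 b=-103/24 c=0 d=31/96
  seg 1: a=-3 b=-5/12 c=31/16 d=-49/144
  seg 2: a=4 b=97/48 c=-9/8 d=5/48
  seg 3: a=5 b=1/12 c=-13/16 d=13/96
S(11/2) = 607/128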